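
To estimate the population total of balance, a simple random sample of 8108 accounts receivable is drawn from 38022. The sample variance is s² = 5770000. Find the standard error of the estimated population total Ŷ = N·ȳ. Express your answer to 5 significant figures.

Var(Ŷ) = N²·Var(ȳ) = N²·(1 − n/N)·s²/n.
f = 8108/38022 = 0.21324496; Var(ȳ) = 0.78675504·5770000/8108 = 559.88857.
Var(Ŷ) = 38022² · 559.88857 = 8.094155 × 10^11.
SE(Ŷ) = √(8.094155 × 10^11) = 899680.

899680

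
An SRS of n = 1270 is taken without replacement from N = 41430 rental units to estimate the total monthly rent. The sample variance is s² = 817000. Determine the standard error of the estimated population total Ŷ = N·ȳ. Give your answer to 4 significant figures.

Var(Ŷ) = N²·Var(ȳ) = N²·(1 − n/N)·s²/n.
f = 1270/41430 = 0.03065412; Var(ȳ) = 0.96934588·817000/1270 = 623.58708.
Var(Ŷ) = 41430² · 623.58708 = 1.0703529 × 10^12.
SE(Ŷ) = √(1.0703529 × 10^12) = 1.035 × 10^6.

1.035 × 10^6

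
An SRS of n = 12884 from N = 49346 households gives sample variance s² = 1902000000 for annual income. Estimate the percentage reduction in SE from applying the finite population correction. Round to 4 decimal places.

f = n/N = 12884/49346 = 0.26109512.
SE_no-fpc = √(s²/n) = 384.21994; SE_fpc = √((1−f)s²/n) = 330.27383.
Ratio = √(1−f) = 0.85959576. Reduction = 100·(1 − 0.85959576) = 14.0404%.

14.0404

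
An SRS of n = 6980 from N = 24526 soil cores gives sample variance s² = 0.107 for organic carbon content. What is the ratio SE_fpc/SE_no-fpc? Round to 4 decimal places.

f = n/N = 6980/24526 = 0.28459594.
SE_no-fpc = √(s²/n) = 0.0039152922; SE_fpc = √((1−f)s²/n) = 0.0033116153.
Ratio = √(1−f) = 0.84581562.

0.8458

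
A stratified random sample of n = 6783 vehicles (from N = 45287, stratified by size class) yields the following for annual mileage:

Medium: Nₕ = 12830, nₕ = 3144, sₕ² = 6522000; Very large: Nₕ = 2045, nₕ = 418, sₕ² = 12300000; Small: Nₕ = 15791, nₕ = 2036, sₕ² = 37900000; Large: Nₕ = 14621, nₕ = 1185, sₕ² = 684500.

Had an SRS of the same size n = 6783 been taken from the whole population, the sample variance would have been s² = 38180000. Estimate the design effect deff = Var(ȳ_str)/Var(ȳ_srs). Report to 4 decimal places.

Var(ȳ_str) = Σ Wₕ²(1−fₕ)sₕ²/nₕ with Wₕ = Nₕ/45287:
  Medium: (12830/45287)²·(1−3144/12830)·6522000/3144 = 125.69624
  Very large: (2045/45287)²·(1−418/2045)·12300000/418 = 47.737821
  Small: (15791/45287)²·(1−2036/15791)·37900000/2036 = 1971.4445
  Large: (14621/45287)²·(1−1185/14621)·684500/1185 = 55.329287
  → Var(ȳ_str) = 2200.2078.
Var(ȳ_srs) = (1 − 6783/45287)·38180000/6783 = 4785.7103.
deff = 2200.2078 / 4785.7103 = 0.4597.

0.4597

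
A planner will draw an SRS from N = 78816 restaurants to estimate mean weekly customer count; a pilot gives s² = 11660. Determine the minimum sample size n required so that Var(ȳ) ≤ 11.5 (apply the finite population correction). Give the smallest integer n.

Without fpc, n₀ = s²/D = 11660/11.5 = 1013.9130.
With fpc, (1 − n/N)·s²/n ≤ D requires n ≥ n₀/(1 + n₀/N) = 1013.9130/(1 + 1013.9130/78816) = 1001.0354.
Rounding up, n = 1002.

1002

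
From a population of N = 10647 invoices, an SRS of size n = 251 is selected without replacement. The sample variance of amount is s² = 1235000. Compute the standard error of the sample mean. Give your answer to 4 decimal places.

Under SRS without replacement, Var(ȳ) = (1 − f)·s²/n with f = n/N = 251/10647 = 0.02357472.
Var(ȳ) = (1 − 0.02357472)·1235000/251 = 0.97642528·4920.3187 = 4804.3236.
SE(ȳ) = √(4804.3236) = 69.3132.

69.3132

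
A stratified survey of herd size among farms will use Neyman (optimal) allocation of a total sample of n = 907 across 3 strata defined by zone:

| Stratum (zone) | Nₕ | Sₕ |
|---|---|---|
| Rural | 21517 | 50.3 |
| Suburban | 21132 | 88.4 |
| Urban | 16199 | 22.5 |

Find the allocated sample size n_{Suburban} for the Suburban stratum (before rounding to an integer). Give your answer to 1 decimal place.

511.1

Neyman allocation: nₕ = n·NₕSₕ / Σⱼ NⱼSⱼ.
Σ NⱼSⱼ = 21517·50.3 + 21132·88.4 + 16199·22.5 = 3.3148514 × 10^6.
n_{Suburban} = 907·21132·88.4 / (3.3148514 × 10^6) = 511.1.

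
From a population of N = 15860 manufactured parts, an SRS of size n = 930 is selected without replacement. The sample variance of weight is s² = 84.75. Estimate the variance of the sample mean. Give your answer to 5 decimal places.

Under SRS without replacement, Var(ȳ) = (1 − f)·s²/n with f = n/N = 930/15860 = 0.05863808.
Var(ȳ) = (1 − 0.05863808)·84.75/930 = 0.94136192·0.091129032 = 0.0857854.

0.08579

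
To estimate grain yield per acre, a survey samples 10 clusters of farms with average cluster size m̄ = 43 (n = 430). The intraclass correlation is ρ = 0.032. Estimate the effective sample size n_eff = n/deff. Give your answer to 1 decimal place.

183.4

deff = 1 + (43 − 1)·0.032 = 1 + 1.344 = 2.344.
n_eff = 430 / 2.344 = 183.4.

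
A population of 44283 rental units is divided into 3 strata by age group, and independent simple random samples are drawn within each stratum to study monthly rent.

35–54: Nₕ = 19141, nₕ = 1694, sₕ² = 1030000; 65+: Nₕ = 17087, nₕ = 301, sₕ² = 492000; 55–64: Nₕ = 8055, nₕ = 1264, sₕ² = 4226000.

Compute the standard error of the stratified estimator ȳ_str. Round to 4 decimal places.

20.8779

Var(ȳ_str) = Σₕ Wₕ²(1 − fₕ)sₕ²/nₕ with Wₕ = Nₕ/N, N = 44283.
35–54: Wₕ = 0.43224262; term = 0.43224262²·(1 − 0.08850112)·1030000/1694 = 103.54643.
65+: Wₕ = 0.38585913; term = 0.38585913²·(1 − 0.01761573)·492000/301 = 239.07688.
55–64: Wₕ = 0.18189825; term = 0.18189825²·(1 − 0.15692117)·4226000/1264 = 93.262623.
Sum = 435.88593.
SE = √(435.88593) = 20.8779.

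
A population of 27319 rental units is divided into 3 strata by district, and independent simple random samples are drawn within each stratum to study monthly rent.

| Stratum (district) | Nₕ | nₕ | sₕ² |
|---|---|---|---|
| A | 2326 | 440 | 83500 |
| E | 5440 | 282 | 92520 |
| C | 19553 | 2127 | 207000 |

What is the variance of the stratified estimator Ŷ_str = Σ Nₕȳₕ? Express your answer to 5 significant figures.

Var(Ŷ_str) = Σₕ Nₕ²(1 − fₕ)sₕ²/nₕ.
A: 2326²·(1 − 440/2326)·83500/440 = 8.3250183 × 10^8.
E: 5440²·(1 − 282/5440)·92520/282 = 9.2059106 × 10^9.
C: 19553²·(1 − 2127/19553)·207000/2127 = 3.3159958 × 10^10.
Sum = 4.319837 × 10^10.

4.3198 × 10^10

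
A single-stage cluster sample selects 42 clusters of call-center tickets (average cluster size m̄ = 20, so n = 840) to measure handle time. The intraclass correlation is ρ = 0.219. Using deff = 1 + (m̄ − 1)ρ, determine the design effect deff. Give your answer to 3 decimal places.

deff = 1 + (20 − 1)·0.219 = 1 + 4.161 = 5.161.

5.161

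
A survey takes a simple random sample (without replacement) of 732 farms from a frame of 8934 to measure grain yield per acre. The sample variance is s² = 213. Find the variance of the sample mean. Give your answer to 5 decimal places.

0.26714

Under SRS without replacement, Var(ȳ) = (1 − f)·s²/n with f = n/N = 732/8934 = 0.08193418.
Var(ȳ) = (1 − 0.08193418)·213/732 = 0.91806582·0.29098361 = 0.2671421.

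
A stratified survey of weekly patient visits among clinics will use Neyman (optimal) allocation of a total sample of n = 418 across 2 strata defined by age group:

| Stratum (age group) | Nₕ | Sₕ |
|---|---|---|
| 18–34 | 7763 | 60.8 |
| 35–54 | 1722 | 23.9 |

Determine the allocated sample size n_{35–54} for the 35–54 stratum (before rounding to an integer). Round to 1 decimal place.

33.5

Neyman allocation: nₕ = n·NₕSₕ / Σⱼ NⱼSⱼ.
Σ NⱼSⱼ = 7763·60.8 + 1722·23.9 = 513146.2.
n_{35–54} = 418·1722·23.9 / 513146.2 = 33.5.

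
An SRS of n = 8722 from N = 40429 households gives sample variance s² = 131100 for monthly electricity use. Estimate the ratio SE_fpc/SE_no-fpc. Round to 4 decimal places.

f = n/N = 8722/40429 = 0.21573623.
SE_no-fpc = √(s²/n) = 3.8769777; SE_fpc = √((1−f)s²/n) = 3.4333998.
Ratio = √(1−f) = 0.88558668.

0.8856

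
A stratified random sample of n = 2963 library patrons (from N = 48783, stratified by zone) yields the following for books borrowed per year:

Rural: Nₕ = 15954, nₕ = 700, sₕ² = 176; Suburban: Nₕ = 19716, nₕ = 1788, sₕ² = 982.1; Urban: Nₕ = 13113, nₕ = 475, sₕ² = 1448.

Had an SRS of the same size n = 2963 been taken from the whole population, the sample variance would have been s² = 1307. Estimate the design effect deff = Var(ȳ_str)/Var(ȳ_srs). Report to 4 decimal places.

0.7713

Var(ȳ_str) = Σ Wₕ²(1−fₕ)sₕ²/nₕ with Wₕ = Nₕ/48783:
  Rural: (15954/48783)²·(1−700/15954)·176/700 = 0.025711709
  Suburban: (19716/48783)²·(1−1788/19716)·982.1/1788 = 0.081583407
  Urban: (13113/48783)²·(1−475/13113)·1448/475 = 0.21228453
  → Var(ȳ_str) = 0.31957965.
Var(ȳ_srs) = (1 − 2963/48783)·1307/2963 = 0.41431487.
deff = 0.31957965 / 0.41431487 = 0.7713.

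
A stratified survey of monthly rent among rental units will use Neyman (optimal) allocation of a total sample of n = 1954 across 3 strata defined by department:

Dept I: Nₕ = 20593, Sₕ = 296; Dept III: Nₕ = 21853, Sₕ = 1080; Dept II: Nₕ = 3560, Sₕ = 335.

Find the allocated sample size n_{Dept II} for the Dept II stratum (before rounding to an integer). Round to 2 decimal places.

75.44

Neyman allocation: nₕ = n·NₕSₕ / Σⱼ NⱼSⱼ.
Σ NⱼSⱼ = 20593·296 + 21853·1080 + 3560·335 = 3.0889368 × 10^7.
n_{Dept II} = 1954·3560·335 / (3.0889368 × 10^7) = 75.44.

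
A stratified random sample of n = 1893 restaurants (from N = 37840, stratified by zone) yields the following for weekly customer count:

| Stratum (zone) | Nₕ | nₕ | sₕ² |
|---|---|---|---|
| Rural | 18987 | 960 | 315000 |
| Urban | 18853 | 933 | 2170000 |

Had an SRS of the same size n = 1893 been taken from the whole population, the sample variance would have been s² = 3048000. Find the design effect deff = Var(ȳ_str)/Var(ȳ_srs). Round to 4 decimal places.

0.4101

Var(ȳ_str) = Σ Wₕ²(1−fₕ)sₕ²/nₕ with Wₕ = Nₕ/37840:
  Rural: (18987/37840)²·(1−960/18987)·315000/960 = 78.436259
  Urban: (18853/37840)²·(1−933/18853)·2170000/933 = 548.77499
  → Var(ȳ_str) = 627.21125.
Var(ȳ_srs) = (1 − 1893/37840)·3048000/1893 = 1529.5929.
deff = 627.21125 / 1529.5929 = 0.4101.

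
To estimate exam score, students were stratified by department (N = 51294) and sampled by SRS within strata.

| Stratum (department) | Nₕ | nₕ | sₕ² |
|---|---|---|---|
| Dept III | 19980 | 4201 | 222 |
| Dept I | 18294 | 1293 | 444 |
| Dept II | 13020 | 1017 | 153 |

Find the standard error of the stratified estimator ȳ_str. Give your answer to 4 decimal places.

Var(ȳ_str) = Σₕ Wₕ²(1 − fₕ)sₕ²/nₕ with Wₕ = Nₕ/N, N = 51294.
Dept III: Wₕ = 0.38951924; term = 0.38951924²·(1 − 0.21026026)·222/4201 = 0.0063320177.
Dept I: Wₕ = 0.35664990; term = 0.35664990²·(1 − 0.07067891)·444/1293 = 0.040591439.
Dept II: Wₕ = 0.25383086; term = 0.25383086²·(1 − 0.07811060)·153/1017 = 0.0089358966.
Sum = 0.055859353.
SE = √(0.055859353) = 0.2363.

0.2363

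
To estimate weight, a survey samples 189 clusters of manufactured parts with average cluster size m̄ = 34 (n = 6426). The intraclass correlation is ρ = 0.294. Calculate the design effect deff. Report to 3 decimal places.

deff = 1 + (34 − 1)·0.294 = 1 + 9.702 = 10.702.

10.702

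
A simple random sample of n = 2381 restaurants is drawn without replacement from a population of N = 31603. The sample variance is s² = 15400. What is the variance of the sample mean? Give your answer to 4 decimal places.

Under SRS without replacement, Var(ȳ) = (1 − f)·s²/n with f = n/N = 2381/31603 = 0.07534095.
Var(ȳ) = (1 − 0.07534095)·15400/2381 = 0.92465905·6.4678706 = 5.9805751.

5.9806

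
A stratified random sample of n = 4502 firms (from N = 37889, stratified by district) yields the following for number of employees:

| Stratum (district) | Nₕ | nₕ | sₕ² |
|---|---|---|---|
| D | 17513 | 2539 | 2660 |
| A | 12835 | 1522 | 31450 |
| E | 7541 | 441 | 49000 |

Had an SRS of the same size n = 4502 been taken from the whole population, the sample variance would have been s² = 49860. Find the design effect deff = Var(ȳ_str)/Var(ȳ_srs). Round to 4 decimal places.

Var(ȳ_str) = Σ Wₕ²(1−fₕ)sₕ²/nₕ with Wₕ = Nₕ/37889:
  D: (17513/37889)²·(1−2539/17513)·2660/2539 = 0.19137757
  A: (12835/37889)²·(1−1522/12835)·31450/1522 = 2.0900341
  E: (7541/37889)²·(1−441/7541)·49000/441 = 4.143988
  → Var(ȳ_str) = 6.4253997.
Var(ȳ_srs) = (1 − 4502/37889)·49860/4502 = 9.7591285.
deff = 6.4253997 / 9.7591285 = 0.6584.

0.6584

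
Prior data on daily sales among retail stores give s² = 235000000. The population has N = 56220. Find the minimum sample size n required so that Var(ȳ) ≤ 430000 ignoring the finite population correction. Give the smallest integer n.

547

Without fpc, n₀ = s²/D = 235000000/430000 = 546.5116.
Rounding up, n = 547.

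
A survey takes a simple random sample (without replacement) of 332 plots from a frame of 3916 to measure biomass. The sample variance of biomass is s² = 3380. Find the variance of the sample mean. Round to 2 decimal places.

Under SRS without replacement, Var(ȳ) = (1 − f)·s²/n with f = n/N = 332/3916 = 0.08478039.
Var(ȳ) = (1 − 0.08478039)·3380/332 = 0.91521961·10.180723 = 9.3175973.

9.32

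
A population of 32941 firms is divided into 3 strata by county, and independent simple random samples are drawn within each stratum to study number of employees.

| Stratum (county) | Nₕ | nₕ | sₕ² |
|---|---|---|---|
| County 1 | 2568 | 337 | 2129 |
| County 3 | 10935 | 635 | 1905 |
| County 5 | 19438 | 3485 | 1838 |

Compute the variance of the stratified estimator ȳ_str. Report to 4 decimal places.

Var(ȳ_str) = Σₕ Wₕ²(1 − fₕ)sₕ²/nₕ with Wₕ = Nₕ/N, N = 32941.
County 1: Wₕ = 0.07795756; term = 0.07795756²·(1 − 0.13123053)·2129/337 = 0.033355449.
County 3: Wₕ = 0.33195714; term = 0.33195714²·(1 − 0.05807042)·1905/635 = 0.31138932.
County 5: Wₕ = 0.59008530; term = 0.59008530²·(1 − 0.17928799)·1838/3485 = 0.1507173.
Sum = 0.49546207.

0.4955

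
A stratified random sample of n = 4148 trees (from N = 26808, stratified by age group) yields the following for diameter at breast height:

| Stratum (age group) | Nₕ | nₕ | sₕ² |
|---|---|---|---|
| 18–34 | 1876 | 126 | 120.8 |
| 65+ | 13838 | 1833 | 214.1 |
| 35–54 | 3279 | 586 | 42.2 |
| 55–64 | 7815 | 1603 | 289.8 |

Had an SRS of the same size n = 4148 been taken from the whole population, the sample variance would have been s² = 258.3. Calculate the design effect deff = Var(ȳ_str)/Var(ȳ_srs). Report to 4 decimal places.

0.8450

Var(ȳ_str) = Σ Wₕ²(1−fₕ)sₕ²/nₕ with Wₕ = Nₕ/26808:
  18–34: (1876/26808)²·(1−126/1876)·120.8/126 = 0.0043796403
  65+: (13838/26808)²·(1−1833/13838)·214.1/1833 = 0.02699982
  35–54: (3279/26808)²·(1−586/3279)·42.2/586 = 8.8483802 × 10^-4
  55–64: (7815/26808)²·(1−1603/7815)·289.8/1603 = 0.012212272
  → Var(ȳ_str) = 0.04447657.
Var(ȳ_srs) = (1 − 4148/26808)·258.3/4148 = 0.05263579.
deff = 0.04447657 / 0.05263579 = 0.8450.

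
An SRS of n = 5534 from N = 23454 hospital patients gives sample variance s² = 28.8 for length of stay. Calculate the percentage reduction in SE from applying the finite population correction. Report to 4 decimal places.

12.5901

f = n/N = 5534/23454 = 0.23595122.
SE_no-fpc = √(s²/n) = 0.072140088; SE_fpc = √((1−f)s²/n) = 0.063057567.
Ratio = √(1−f) = 0.87409884. Reduction = 100·(1 − 0.87409884) = 12.5901%.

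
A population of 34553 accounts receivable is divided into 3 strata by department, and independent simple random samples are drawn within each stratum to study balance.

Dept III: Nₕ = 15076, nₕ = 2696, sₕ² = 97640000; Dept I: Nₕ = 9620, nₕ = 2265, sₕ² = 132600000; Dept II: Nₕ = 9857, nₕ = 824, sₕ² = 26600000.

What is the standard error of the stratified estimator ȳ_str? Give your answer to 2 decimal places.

Var(ȳ_str) = Σₕ Wₕ²(1 − fₕ)sₕ²/nₕ with Wₕ = Nₕ/N, N = 34553.
Dept III: Wₕ = 0.43631523; term = 0.43631523²·(1 − 0.17882728)·97640000/2696 = 5661.6515.
Dept I: Wₕ = 0.27841287; term = 0.27841287²·(1 − 0.23544699)·132600000/2265 = 3469.4573.
Dept II: Wₕ = 0.28527190; term = 0.28527190²·(1 − 0.08359541)·26600000/824 = 2407.4633.
Sum = 11538.572.
SE = √(11538.572) = 107.42.

107.42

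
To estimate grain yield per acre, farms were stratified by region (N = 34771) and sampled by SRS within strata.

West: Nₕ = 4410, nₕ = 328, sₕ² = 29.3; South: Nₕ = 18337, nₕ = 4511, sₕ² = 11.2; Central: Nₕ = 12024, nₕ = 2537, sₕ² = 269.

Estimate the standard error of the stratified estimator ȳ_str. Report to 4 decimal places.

Var(ȳ_str) = Σₕ Wₕ²(1 − fₕ)sₕ²/nₕ with Wₕ = Nₕ/N, N = 34771.
West: Wₕ = 0.12682983; term = 0.12682983²·(1 − 0.07437642)·29.3/328 = 0.0013300593.
South: Wₕ = 0.52736476; term = 0.52736476²·(1 − 0.24600534)·11.2/4511 = 5.2063777 × 10^-4.
Central: Wₕ = 0.34580541; term = 0.34580541²·(1 − 0.21099468)·269/2537 = 0.010004038.
Sum = 0.011854735.
SE = √(0.011854735) = 0.1089.

0.1089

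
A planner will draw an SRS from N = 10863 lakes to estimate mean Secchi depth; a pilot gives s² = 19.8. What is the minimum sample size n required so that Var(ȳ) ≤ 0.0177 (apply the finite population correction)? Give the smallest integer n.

1015

Without fpc, n₀ = s²/D = 19.8/0.0177 = 1118.6441.
With fpc, (1 − n/N)·s²/n ≤ D requires n ≥ n₀/(1 + n₀/N) = 1118.6441/(1 + 1118.6441/10863) = 1014.2040.
Rounding up, n = 1015.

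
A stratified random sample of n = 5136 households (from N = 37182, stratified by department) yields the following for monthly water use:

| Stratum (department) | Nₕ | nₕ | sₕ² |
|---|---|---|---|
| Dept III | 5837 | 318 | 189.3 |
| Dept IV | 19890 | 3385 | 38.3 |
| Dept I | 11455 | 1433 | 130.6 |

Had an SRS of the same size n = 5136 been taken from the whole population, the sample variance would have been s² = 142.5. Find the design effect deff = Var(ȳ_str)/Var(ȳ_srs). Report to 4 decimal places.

1.0089

Var(ȳ_str) = Σ Wₕ²(1−fₕ)sₕ²/nₕ with Wₕ = Nₕ/37182:
  Dept III: (5837/37182)²·(1−318/5837)·189.3/318 = 0.01387101
  Dept IV: (19890/37182)²·(1−3385/19890)·38.3/3385 = 0.0026867355
  Dept I: (11455/37182)²·(1−1433/11455)·130.6/1433 = 0.0075679976
  → Var(ȳ_str) = 0.024125743.
Var(ȳ_srs) = (1 − 5136/37182)·142.5/5136 = 0.023912828.
deff = 0.024125743 / 0.023912828 = 1.0089.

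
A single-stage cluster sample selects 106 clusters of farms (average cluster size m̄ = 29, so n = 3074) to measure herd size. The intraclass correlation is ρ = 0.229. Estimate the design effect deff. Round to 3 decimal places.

deff = 1 + (29 − 1)·0.229 = 1 + 6.412 = 7.412.

7.412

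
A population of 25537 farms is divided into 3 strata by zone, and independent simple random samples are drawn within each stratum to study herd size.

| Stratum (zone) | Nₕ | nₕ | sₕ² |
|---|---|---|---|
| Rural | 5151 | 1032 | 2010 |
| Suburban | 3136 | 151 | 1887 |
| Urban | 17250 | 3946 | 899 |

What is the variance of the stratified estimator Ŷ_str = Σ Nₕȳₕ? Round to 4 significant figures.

Var(Ŷ_str) = Σₕ Nₕ²(1 − fₕ)sₕ²/nₕ.
Rural: 5151²·(1 − 1032/5151)·2010/1032 = 4.1323748 × 10^7.
Suburban: 3136²·(1 − 151/3136)·1887/151 = 1.16981 × 10^8.
Urban: 17250²·(1 − 3946/17250)·899/3946 = 5.2284619 × 10^7.
Sum = 2.1058937 × 10^8.

2.106 × 10^8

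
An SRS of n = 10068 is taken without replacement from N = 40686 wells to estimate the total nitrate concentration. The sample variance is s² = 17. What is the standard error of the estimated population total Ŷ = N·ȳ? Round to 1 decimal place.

Var(Ŷ) = N²·Var(ȳ) = N²·(1 − n/N)·s²/n.
f = 10068/40686 = 0.24745613; Var(ȳ) = 0.75254387·17/10068 = 0.0012706839.
Var(Ŷ) = 40686² · 0.0012706839 = 2.1034274 × 10^6.
SE(Ŷ) = √(2.1034274 × 10^6) = 1450.3.

1450.3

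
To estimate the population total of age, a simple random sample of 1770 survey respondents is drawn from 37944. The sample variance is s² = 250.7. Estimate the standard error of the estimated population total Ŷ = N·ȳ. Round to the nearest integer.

13943

Var(Ŷ) = N²·Var(ȳ) = N²·(1 − n/N)·s²/n.
f = 1770/37944 = 0.04664769; Var(ȳ) = 0.95335231·250.7/1770 = 0.13503131.
Var(Ŷ) = 37944² · 0.13503131 = 1.9441094 × 10^8.
SE(Ŷ) = √(1.9441094 × 10^8) = 13943.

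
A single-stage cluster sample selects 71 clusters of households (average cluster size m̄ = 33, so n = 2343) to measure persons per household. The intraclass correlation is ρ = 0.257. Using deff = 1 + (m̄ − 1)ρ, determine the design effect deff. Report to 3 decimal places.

deff = 1 + (33 − 1)·0.257 = 1 + 8.224 = 9.224.

9.224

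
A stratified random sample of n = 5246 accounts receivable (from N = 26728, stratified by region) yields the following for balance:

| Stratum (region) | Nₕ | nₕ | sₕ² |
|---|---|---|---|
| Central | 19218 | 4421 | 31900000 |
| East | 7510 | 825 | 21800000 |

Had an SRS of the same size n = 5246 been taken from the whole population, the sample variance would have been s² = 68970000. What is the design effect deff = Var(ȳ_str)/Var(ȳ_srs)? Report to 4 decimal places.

Var(ȳ_str) = Σ Wₕ²(1−fₕ)sₕ²/nₕ with Wₕ = Nₕ/26728:
  Central: (19218/26728)²·(1−4421/19218)·31900000/4421 = 2872.2293
  East: (7510/26728)²·(1−825/7510)·21800000/825 = 1856.996
  → Var(ȳ_str) = 4729.2253.
Var(ȳ_srs) = (1 − 5246/26728)·68970000/5246 = 10566.72.
deff = 4729.2253 / 10566.72 = 0.4476.

0.4476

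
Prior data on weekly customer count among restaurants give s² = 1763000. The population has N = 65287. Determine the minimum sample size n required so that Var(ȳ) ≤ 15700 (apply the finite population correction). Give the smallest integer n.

Without fpc, n₀ = s²/D = 1763000/15700 = 112.2930.
With fpc, (1 − n/N)·s²/n ≤ D requires n ≥ n₀/(1 + n₀/N) = 112.2930/(1 + 112.2930/65287) = 112.1002.
Rounding up, n = 113.

113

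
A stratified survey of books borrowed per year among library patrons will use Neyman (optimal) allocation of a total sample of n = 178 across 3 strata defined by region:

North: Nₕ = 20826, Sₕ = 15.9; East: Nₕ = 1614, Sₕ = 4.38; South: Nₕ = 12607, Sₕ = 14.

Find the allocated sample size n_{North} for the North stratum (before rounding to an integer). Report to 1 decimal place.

114.5

Neyman allocation: nₕ = n·NₕSₕ / Σⱼ NⱼSⱼ.
Σ NⱼSⱼ = 20826·15.9 + 1614·4.38 + 12607·14 = 514700.72.
n_{North} = 178·20826·15.9 / 514700.72 = 114.5.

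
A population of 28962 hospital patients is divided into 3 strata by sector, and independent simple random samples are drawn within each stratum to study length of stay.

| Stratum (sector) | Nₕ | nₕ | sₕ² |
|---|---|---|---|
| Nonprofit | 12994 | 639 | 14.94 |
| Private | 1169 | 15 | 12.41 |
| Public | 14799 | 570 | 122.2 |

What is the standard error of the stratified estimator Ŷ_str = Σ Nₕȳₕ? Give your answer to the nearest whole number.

7072

Var(Ŷ_str) = Σₕ Nₕ²(1 − fₕ)sₕ²/nₕ.
Nonprofit: 12994²·(1 − 639/12994)·14.94/639 = 3.7534908 × 10^6.
Private: 1169²·(1 − 15/1169)·12.41/15 = 1.1160942 × 10^6.
Public: 14799²·(1 − 570/14799)·122.2/570 = 4.5144318 × 10^7.
Sum = 5.0013903 × 10^7.
SE = √(5.0013903 × 10^7) = 7072.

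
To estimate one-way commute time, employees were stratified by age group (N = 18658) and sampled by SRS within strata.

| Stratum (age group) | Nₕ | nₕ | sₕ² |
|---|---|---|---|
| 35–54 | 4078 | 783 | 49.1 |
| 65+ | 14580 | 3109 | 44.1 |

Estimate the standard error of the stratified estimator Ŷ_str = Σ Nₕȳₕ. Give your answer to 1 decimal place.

1793.0

Var(Ŷ_str) = Σₕ Nₕ²(1 − fₕ)sₕ²/nₕ.
35–54: 4078²·(1 − 783/4078)·49.1/783 = 842601.78.
65+: 14580²·(1 − 3109/14580)·44.1/3109 = 2.3723386 × 10^6.
Sum = 3.2149404 × 10^6.
SE = √(3.2149404 × 10^6) = 1793.0.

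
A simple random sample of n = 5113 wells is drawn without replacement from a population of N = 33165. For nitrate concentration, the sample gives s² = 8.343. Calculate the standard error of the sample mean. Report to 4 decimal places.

0.0372

Under SRS without replacement, Var(ȳ) = (1 − f)·s²/n with f = n/N = 5113/33165 = 0.15416855.
Var(ȳ) = (1 − 0.15416855)·8.343/5113 = 0.84583145·0.0016317231 = 0.0013801627.
SE(ȳ) = √(0.0013801627) = 0.0372.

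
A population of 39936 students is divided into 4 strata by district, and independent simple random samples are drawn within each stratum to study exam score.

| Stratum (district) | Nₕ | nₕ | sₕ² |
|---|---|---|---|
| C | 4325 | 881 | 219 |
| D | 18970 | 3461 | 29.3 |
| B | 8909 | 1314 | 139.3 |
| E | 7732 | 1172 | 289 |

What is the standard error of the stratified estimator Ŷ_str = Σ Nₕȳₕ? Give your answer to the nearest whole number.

5087

Var(Ŷ_str) = Σₕ Nₕ²(1 − fₕ)sₕ²/nₕ.
C: 4325²·(1 − 881/4325)·219/881 = 3.7026909 × 10^6.
D: 18970²·(1 − 3461/18970)·29.3/3461 = 2.4906755 × 10^6.
B: 8909²·(1 − 1314/8909)·139.3/1314 = 7.1731925 × 10^6.
E: 7732²·(1 − 1172/7732)·289/1172 = 1.2507368 × 10^7.
Sum = 2.5873927 × 10^7.
SE = √(2.5873927 × 10^7) = 5087.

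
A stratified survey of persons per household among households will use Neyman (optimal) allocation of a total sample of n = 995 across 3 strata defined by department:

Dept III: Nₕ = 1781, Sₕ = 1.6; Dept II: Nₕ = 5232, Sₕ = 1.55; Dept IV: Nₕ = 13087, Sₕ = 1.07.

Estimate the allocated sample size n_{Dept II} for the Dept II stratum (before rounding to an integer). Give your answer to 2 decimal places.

Neyman allocation: nₕ = n·NₕSₕ / Σⱼ NⱼSⱼ.
Σ NⱼSⱼ = 1781·1.6 + 5232·1.55 + 13087·1.07 = 24962.29.
n_{Dept II} = 995·5232·1.55 / 24962.29 = 323.25.

323.25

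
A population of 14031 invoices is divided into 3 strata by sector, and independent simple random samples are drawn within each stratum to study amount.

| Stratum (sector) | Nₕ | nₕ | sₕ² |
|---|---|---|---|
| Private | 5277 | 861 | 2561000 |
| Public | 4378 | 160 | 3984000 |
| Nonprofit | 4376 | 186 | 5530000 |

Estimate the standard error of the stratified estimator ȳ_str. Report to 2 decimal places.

Var(ȳ_str) = Σₕ Wₕ²(1 − fₕ)sₕ²/nₕ with Wₕ = Nₕ/N, N = 14031.
Private: Wₕ = 0.37609579; term = 0.37609579²·(1 − 0.16316089)·2561000/861 = 352.08323.
Public: Wₕ = 0.31202338; term = 0.31202338²·(1 − 0.03654637)·3984000/160 = 2335.6321.
Nonprofit: Wₕ = 0.31188084; term = 0.31188084²·(1 − 0.04250457)·5530000/186 = 2769.0212.
Sum = 5456.7365.
SE = √(5456.7365) = 73.87.

73.87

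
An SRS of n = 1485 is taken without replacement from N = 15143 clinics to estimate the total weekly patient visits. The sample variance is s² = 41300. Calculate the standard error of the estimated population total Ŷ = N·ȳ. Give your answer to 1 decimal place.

Var(Ŷ) = N²·Var(ȳ) = N²·(1 − n/N)·s²/n.
f = 1485/15143 = 0.09806511; Var(ȳ) = 0.90193489·41300/1485 = 25.084115.
Var(Ŷ) = 15143² · 25.084115 = 5.7520497 × 10^9.
SE(Ŷ) = √(5.7520497 × 10^9) = 75842.3.

75842.3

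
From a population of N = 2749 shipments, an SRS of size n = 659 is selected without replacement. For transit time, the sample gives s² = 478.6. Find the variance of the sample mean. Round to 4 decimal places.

0.5522

Under SRS without replacement, Var(ȳ) = (1 − f)·s²/n with f = n/N = 659/2749 = 0.23972354.
Var(ȳ) = (1 − 0.23972354)·478.6/659 = 0.76027646·0.7262519 = 0.55215222.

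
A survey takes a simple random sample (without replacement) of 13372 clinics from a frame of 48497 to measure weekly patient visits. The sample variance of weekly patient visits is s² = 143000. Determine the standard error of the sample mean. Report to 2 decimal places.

Under SRS without replacement, Var(ȳ) = (1 − f)·s²/n with f = n/N = 13372/48497 = 0.27572840.
Var(ȳ) = (1 − 0.27572840)·143000/13372 = 0.72427160·10.693987 = 7.7453514.
SE(ȳ) = √(7.7453514) = 2.78.

2.78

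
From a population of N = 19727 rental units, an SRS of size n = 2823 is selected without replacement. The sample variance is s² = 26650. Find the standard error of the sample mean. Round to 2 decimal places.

Under SRS without replacement, Var(ȳ) = (1 − f)·s²/n with f = n/N = 2823/19727 = 0.14310336.
Var(ȳ) = (1 − 0.14310336)·26650/2823 = 0.85689664·9.4403117 = 8.0893714.
SE(ȳ) = √(8.0893714) = 2.84.

2.84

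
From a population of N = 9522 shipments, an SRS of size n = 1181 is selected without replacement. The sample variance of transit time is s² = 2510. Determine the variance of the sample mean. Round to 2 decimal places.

1.86

Under SRS without replacement, Var(ȳ) = (1 − f)·s²/n with f = n/N = 1181/9522 = 0.12402857.
Var(ȳ) = (1 − 0.12402857)·2510/1181 = 0.87597143·2.1253175 = 1.8617174.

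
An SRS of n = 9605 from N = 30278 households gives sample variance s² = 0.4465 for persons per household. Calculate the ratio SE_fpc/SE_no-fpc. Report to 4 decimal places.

f = n/N = 9605/30278 = 0.31722703.
SE_no-fpc = √(s²/n) = 0.0068180793; SE_fpc = √((1−f)s²/n) = 0.0056337842.
Ratio = √(1−f) = 0.82630077.

0.8263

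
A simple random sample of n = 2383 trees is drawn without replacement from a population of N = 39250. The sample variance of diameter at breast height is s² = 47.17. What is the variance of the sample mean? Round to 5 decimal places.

0.01859

Under SRS without replacement, Var(ȳ) = (1 − f)·s²/n with f = n/N = 2383/39250 = 0.06071338.
Var(ȳ) = (1 − 0.06071338)·47.17/2383 = 0.93928662·0.019794377 = 0.018592593.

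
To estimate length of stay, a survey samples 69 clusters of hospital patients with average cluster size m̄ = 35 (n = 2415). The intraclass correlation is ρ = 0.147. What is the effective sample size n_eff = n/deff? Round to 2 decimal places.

402.63

deff = 1 + (35 − 1)·0.147 = 1 + 4.998 = 5.998.
n_eff = 2415 / 5.998 = 402.63.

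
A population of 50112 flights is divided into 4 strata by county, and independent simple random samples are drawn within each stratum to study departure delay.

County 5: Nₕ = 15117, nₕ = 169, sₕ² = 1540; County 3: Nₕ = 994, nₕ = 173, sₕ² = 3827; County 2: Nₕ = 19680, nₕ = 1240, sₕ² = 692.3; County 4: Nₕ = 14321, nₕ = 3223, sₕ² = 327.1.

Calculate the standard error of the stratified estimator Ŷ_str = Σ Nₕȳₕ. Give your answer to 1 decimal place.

47915.7

Var(Ŷ_str) = Σₕ Nₕ²(1 − fₕ)sₕ²/nₕ.
County 5: 15117²·(1 − 169/15117)·1540/169 = 2.059125 × 10^9.
County 3: 994²·(1 − 173/994)·3827/173 = 1.8052689 × 10^7.
County 2: 19680²·(1 − 1240/19680)·692.3/1240 = 2.0260896 × 10^8.
County 4: 14321²·(1 − 3223/14321)·327.1/3223 = 1.6130146 × 10^7.
Sum = 2.2959168 × 10^9.
SE = √(2.2959168 × 10^9) = 47915.7.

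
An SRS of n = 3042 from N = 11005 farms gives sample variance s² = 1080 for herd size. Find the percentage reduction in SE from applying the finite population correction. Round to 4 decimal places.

14.9365

f = n/N = 3042/11005 = 0.27641981.
SE_no-fpc = √(s²/n) = 0.59584359; SE_fpc = √((1−f)s²/n) = 0.50684551.
Ratio = √(1−f) = 0.85063517. Reduction = 100·(1 − 0.85063517) = 14.9365%.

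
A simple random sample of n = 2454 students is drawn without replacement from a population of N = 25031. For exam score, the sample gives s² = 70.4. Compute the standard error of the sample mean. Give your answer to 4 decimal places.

0.1609

Under SRS without replacement, Var(ȳ) = (1 − f)·s²/n with f = n/N = 2454/25031 = 0.09803843.
Var(ȳ) = (1 − 0.09803843)·70.4/2454 = 0.90196157·0.028687857 = 0.025875344.
SE(ȳ) = √(0.025875344) = 0.1609.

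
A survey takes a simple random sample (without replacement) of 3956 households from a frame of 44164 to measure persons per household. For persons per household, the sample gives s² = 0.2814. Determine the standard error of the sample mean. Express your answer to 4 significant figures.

0.008047

Under SRS without replacement, Var(ȳ) = (1 − f)·s²/n with f = n/N = 3956/44164 = 0.08957522.
Var(ȳ) = (1 − 0.08957522)·0.2814/3956 = 0.91042478·7.1132457 × 10^-5 = 6.4760752 × 10^-5.
SE(ȳ) = √(6.4760752 × 10^-5) = 0.008047.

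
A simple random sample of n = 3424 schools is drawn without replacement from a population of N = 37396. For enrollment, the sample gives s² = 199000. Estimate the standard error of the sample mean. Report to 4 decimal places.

Under SRS without replacement, Var(ȳ) = (1 − f)·s²/n with f = n/N = 3424/37396 = 0.09156059.
Var(ȳ) = (1 − 0.09156059)·199000/3424 = 0.90843941·58.119159 = 52.797734.
SE(ȳ) = √(52.797734) = 7.2662.

7.2662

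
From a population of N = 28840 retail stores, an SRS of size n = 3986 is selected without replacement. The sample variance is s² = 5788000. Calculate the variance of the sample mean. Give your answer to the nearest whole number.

Under SRS without replacement, Var(ȳ) = (1 − f)·s²/n with f = n/N = 3986/28840 = 0.13821082.
Var(ȳ) = (1 − 0.13821082)·5788000/3986 = 0.86178918·1452.0823 = 1251.3888.

1251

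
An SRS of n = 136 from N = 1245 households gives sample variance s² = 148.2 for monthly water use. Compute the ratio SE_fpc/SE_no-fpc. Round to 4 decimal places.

f = n/N = 136/1245 = 0.10923695.
SE_no-fpc = √(s²/n) = 1.0438898; SE_fpc = √((1−f)s²/n) = 0.98522573.
Ratio = √(1−f) = 0.94380244.

0.9438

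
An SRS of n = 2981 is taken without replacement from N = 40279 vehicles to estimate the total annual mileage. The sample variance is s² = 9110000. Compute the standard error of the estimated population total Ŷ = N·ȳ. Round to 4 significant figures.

2.143 × 10^6

Var(Ŷ) = N²·Var(ȳ) = N²·(1 − n/N)·s²/n.
f = 2981/40279 = 0.07400879; Var(ȳ) = 0.92599121·9110000/2981 = 2829.849.
Var(Ŷ) = 40279² · 2829.849 = 4.5911409 × 10^12.
SE(Ŷ) = √(4.5911409 × 10^12) = 2.143 × 10^6.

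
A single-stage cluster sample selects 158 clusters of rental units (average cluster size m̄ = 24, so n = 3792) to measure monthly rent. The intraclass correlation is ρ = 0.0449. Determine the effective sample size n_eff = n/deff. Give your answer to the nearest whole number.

1865

deff = 1 + (24 − 1)·0.0449 = 1 + 1.0327 = 2.0327.
n_eff = 3792 / 2.0327 = 1865.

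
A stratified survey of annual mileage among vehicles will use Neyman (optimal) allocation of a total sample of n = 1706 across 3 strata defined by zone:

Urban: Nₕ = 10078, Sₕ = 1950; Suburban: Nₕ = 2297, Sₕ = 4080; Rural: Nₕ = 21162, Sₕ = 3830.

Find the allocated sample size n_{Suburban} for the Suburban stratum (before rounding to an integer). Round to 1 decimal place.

Neyman allocation: nₕ = n·NₕSₕ / Σⱼ NⱼSⱼ.
Σ NⱼSⱼ = 10078·1950 + 2297·4080 + 21162·3830 = 1.1007432 × 10^8.
n_{Suburban} = 1706·2297·4080 / (1.1007432 × 10^8) = 145.2.

145.2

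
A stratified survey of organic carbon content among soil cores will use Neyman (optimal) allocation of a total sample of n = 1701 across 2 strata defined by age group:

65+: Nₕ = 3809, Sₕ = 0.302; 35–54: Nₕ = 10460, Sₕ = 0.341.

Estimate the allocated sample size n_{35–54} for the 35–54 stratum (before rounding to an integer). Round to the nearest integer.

Neyman allocation: nₕ = n·NₕSₕ / Σⱼ NⱼSⱼ.
Σ NⱼSⱼ = 3809·0.302 + 10460·0.341 = 4717.178.
n_{35–54} = 1701·10460·0.341 / 4717.178 = 1286.

1286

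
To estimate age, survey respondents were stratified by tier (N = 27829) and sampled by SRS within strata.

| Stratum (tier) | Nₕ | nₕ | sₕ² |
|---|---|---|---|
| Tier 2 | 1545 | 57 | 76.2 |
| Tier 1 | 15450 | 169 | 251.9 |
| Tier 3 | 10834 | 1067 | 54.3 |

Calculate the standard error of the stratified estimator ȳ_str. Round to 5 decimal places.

Var(ȳ_str) = Σₕ Wₕ²(1 − fₕ)sₕ²/nₕ with Wₕ = Nₕ/N, N = 27829.
Tier 2: Wₕ = 0.05551763; term = 0.05551763²·(1 − 0.03689320)·76.2/57 = 0.0039684081.
Tier 1: Wₕ = 0.55517625; term = 0.55517625²·(1 − 0.01093851)·251.9/169 = 0.45438765.
Tier 3: Wₕ = 0.38930612; term = 0.38930612²·(1 − 0.09848625)·54.3/1067 = 0.0069532882.
Sum = 0.46530935.
SE = √(0.46530935) = 0.68214.

0.68214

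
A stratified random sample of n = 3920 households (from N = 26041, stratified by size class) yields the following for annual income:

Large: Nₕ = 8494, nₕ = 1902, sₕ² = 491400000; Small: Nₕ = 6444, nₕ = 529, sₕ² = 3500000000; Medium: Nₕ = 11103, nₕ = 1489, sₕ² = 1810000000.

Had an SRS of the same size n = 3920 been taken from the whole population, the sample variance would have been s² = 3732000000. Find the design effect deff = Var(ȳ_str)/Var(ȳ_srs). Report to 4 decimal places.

0.7228

Var(ȳ_str) = Σ Wₕ²(1−fₕ)sₕ²/nₕ with Wₕ = Nₕ/26041:
  Large: (8494/26041)²·(1−1902/8494)·491400000/1902 = 21332.354
  Small: (6444/26041)²·(1−529/6444)·3500000000/529 = 371883.87
  Medium: (11103/26041)²·(1−1489/11103)·1810000000/1489 = 191343.19
  → Var(ȳ_str) = 584559.41.
Var(ȳ_srs) = (1 − 3920/26041)·3732000000/3920 = 808728.35.
deff = 584559.41 / 808728.35 = 0.7228.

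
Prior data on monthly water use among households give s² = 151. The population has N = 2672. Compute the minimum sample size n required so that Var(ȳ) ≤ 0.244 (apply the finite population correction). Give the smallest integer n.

Without fpc, n₀ = s²/D = 151/0.244 = 618.8525.
With fpc, (1 − n/N)·s²/n ≤ D requires n ≥ n₀/(1 + n₀/N) = 618.8525/(1 + 618.8525/2672) = 502.4758.
Rounding up, n = 503.

503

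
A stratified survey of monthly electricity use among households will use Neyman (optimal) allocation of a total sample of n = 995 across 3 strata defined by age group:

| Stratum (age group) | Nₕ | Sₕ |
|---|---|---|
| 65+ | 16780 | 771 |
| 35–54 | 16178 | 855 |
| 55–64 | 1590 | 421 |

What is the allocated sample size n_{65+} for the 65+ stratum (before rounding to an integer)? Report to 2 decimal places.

Neyman allocation: nₕ = n·NₕSₕ / Σⱼ NⱼSⱼ.
Σ NⱼSⱼ = 16780·771 + 16178·855 + 1590·421 = 2.743896 × 10^7.
n_{65+} = 995·16780·771 / (2.743896 × 10^7) = 469.14.

469.14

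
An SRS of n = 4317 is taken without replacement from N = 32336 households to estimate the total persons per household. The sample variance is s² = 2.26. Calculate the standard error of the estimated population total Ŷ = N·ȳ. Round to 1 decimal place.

Var(Ŷ) = N²·Var(ȳ) = N²·(1 − n/N)·s²/n.
f = 4317/32336 = 0.13350445; Var(ȳ) = 0.86649555·2.26/4317 = 4.5362055 × 10^-4.
Var(Ŷ) = 32336² · (4.5362055 × 10^-4) = 474313.31.
SE(Ŷ) = √(474313.31) = 688.7.

688.7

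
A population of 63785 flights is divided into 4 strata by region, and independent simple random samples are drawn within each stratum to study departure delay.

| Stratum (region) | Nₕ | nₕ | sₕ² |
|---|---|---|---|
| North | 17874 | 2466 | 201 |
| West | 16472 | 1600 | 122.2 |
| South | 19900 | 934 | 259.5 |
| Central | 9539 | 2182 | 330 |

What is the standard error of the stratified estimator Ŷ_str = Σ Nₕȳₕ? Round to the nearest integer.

12515

Var(Ŷ_str) = Σₕ Nₕ²(1 − fₕ)sₕ²/nₕ.
North: 17874²·(1 − 2466/17874)·201/2466 = 2.2447657 × 10^7.
West: 16472²·(1 − 1600/16472)·122.2/1600 = 1.8709705 × 10^7.
South: 19900²·(1 − 934/19900)·259.5/934 = 1.0486228 × 10^8.
Central: 9539²·(1 − 2182/9539)·330/2182 = 1.0613602 × 10^7.
Sum = 1.5663324 × 10^8.
SE = √(1.5663324 × 10^8) = 12515.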